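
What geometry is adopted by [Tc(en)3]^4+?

octahedral

Ligand charges: ethylenediamine is neutral. With an overall charge of +4 the technetium centre must be in the +4 oxidation state.
Tc sits in group 7, so the d-electron count is 7 − 4 = 3.
Counting donor atoms: 3×ethylenediamine (bidentate) → 6 donors. Coordination number = 6.
Six donors around a single metal centre give an octahedral coordination sphere.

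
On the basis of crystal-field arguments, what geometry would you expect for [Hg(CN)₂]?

linear

Ligand charges: each cyanide is −1. With an overall charge of 0 the mercury centre must be in the +2 oxidation state.
Hg sits in group 12, so the d-electron count is 12 − 2 = 10.
Coordination number: 2.
A d¹⁰ ion with only two ligands adopts a linear arrangement (sp hybridisation; no CFSE preference).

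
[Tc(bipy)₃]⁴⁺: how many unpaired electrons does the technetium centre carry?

3 unpaired electrons

2,2′-bipyridine is neutral; balancing the +4 overall charge requires Tc(IV).
Group 7 minus oxidation state 4 gives a d³ configuration.
Counting donor atoms: 3×2,2′-bipyridine (bidentate) → 6 donors. Coordination number = 6.
In an octahedral field the d³ configuration is t₂g³e_g⁰ (only one arrangement possible), giving 3 unpaired electrons.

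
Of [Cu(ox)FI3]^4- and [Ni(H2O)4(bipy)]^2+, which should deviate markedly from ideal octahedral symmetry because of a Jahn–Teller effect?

[Cu(ox)FI3]^4-: Each oxalate is −2; each fluoride is −1; each iodide is −1; balancing the −4 overall charge requires Cu(II). Copper is a group-11 element; Cu(II) is therefore d⁹. The t₂g⁶e_g³ configuration has an unevenly filled e_g set; the Jahn–Teller theorem predicts a tetragonal distortion (typically axial elongation) to lift the degeneracy.
[Ni(H2O)4(bipy)]^2+: Water is neutral; 2,2′-bipyridine is neutral; balancing the +2 overall charge requires Ni(II). Ni sits in group 10, so the d-electron count is 10 − 2 = 8. The d⁸ configuration leaves the e_g set evenly filled (or empty) — no strong Jahn–Teller driving force.

[Cu(ox)FI3]^4-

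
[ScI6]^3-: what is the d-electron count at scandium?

Summing ligand charges against the −3 overall charge gives an oxidation state of +3 for scandium.
Sc sits in group 3, so the d-electron count is 3 − 3 = 0.

d⁰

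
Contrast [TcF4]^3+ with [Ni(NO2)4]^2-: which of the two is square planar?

[Ni(NO2)4]^2-

For [TcF4]^3+: Each fluoride is −1; balancing the +3 overall charge requires Tc(VII). Technetium is a group-7 element; Tc(VII) is therefore d⁰. A d⁰ ion has no crystal-field stabilisation preference between square planar and tetrahedral, so four ligands adopt the sterically favoured tetrahedral geometry. → tetrahedral.
For [Ni(NO2)4]^2-: Summing ligand charges against the −2 overall charge gives an oxidation state of +2 for nickel. Nickel is a group-10 element; Ni(II) is therefore d⁸. Nitro (N-bound nitrite) is a strong-field ligand (high in the spectrochemical series). A 3d d⁸ ion with strong-field ligands gains enough CFSE to favour square planar over tetrahedral. → square planar.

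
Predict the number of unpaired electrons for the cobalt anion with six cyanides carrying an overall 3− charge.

Summing ligand charges against the −3 overall charge gives an oxidation state of +3 for cobalt.
Group 9 minus oxidation state 3 gives a d⁶ configuration.
The spin state decides the count: Co(III) has an exceptionally large octahedral splitting and is low-spin with essentially every ligand except fluoride.
An octahedral low-spin d⁶ ion is t₂g⁶e_g⁰, giving 0 unpaired electrons.

0 unpaired electrons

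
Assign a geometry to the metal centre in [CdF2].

linear

Each fluoride is −1; balancing the 0 overall charge requires Cd(II).
Cadmium is a group-12 element; Cd(II) is therefore d¹⁰.
With 2 monodentate ligands the coordination number is 2.
A d¹⁰ ion with only two ligands adopts a linear arrangement (sp hybridisation; no CFSE preference).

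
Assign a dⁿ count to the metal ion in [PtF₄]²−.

d⁸

Each fluoride is −1; balancing the −2 overall charge requires Pt(II).
Group 10 minus oxidation state 2 gives a d⁸ configuration.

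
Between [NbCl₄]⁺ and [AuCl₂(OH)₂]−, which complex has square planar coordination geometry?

[AuCl₂(OH)₂]−

For [NbCl₄]⁺: Ligand charges: each chloride is −1. With an overall charge of +1 the niobium centre must be in the +5 oxidation state. Niobium is a group-5 element; Nb(V) is therefore d⁰. A d⁰ ion has no crystal-field stabilisation preference between square planar and tetrahedral, so four ligands adopt the sterically favoured tetrahedral geometry. → tetrahedral.
For [AuCl₂(OH)₂]−: Each chloride is −1; each hydroxide is −1; balancing the −1 overall charge requires Au(III). Gold is a group-11 element; Au(III) is therefore d⁸. A 5d d⁸ ion has a large crystal-field splitting; square planar leaves the high-energy d_{x²−y²} orbital empty and maximises CFSE. → square planar.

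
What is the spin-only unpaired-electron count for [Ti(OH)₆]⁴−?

Ligand charges: each hydroxide is −1. With an overall charge of −4 the titanium centre must be in the +2 oxidation state.
Titanium is a group-4 element; Ti(II) is therefore d².
In an octahedral field the d² configuration is t₂g²e_g⁰ (only one arrangement possible), giving 2 unpaired electrons.

2 unpaired electrons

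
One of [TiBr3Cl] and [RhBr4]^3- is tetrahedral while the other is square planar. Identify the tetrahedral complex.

[TiBr3Cl]

For [TiBr3Cl]: Ligand charges: each bromide is −1; each chloride is −1. With an overall charge of 0 the titanium centre must be in the +4 oxidation state. Titanium is a group-4 element; Ti(IV) is therefore d⁰. A d⁰ ion has no crystal-field stabilisation preference between square planar and tetrahedral, so four ligands adopt the sterically favoured tetrahedral geometry. → tetrahedral.
For [RhBr4]^3-: Each bromide is −1; balancing the −3 overall charge requires Rh(I). Rhodium is a group-9 element; Rh(I) is therefore d⁸. A 4d d⁸ ion has a large crystal-field splitting; square planar leaves the high-energy d_{x²−y²} orbital empty and maximises CFSE. → square planar.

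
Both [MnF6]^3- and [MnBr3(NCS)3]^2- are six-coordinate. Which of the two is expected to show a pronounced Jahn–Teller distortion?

[MnF6]^3-

[MnF6]^3-: Each fluoride is −1; balancing the −3 overall charge requires Mn(III). Group 7 minus oxidation state 3 gives a d⁴ configuration. Fluoride is a weak-field ligand for a first-row metal, so the complex is high-spin. The t₂g³e_g¹ (high-spin) configuration has an unevenly filled e_g set; the Jahn–Teller theorem predicts a tetragonal distortion (typically axial elongation) to lift the degeneracy.
[MnBr3(NCS)3]^2-: Ligand charges: each bromide is −1; each isothiocyanate is −1. With an overall charge of −2 the manganese centre must be in the +4 oxidation state. Group 7 minus oxidation state 4 gives a d³ configuration. The d³ configuration leaves the e_g set evenly filled (or empty) — no strong Jahn–Teller driving force.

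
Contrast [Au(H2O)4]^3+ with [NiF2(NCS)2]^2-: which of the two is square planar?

For [Au(H2O)4]^3+: Ligand charges: water is neutral. With an overall charge of +3 the gold centre must be in the +3 oxidation state. Gold is a group-11 element; Au(III) is therefore d⁸. A 5d d⁸ ion has a large crystal-field splitting; square planar leaves the high-energy d_{x²−y²} orbital empty and maximises CFSE. → square planar.
For [NiF2(NCS)2]^2-: Summing ligand charges against the −2 overall charge gives an oxidation state of +2 for nickel. Nickel is a group-10 element; Ni(II) is therefore d⁸. Fluoride and isothiocyanate are weak-field ligands. With weak-field ligands the CFSE gain from square planar is small, so a 3d d⁸ ion takes the sterically preferred tetrahedral geometry. → tetrahedral.

[Au(H2O)4]^3+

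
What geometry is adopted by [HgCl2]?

linear

Summing ligand charges against the 0 overall charge gives an oxidation state of +2 for mercury.
Mercury is a group-12 element; Hg(II) is therefore d¹⁰.
With 2 monodentate ligands the coordination number is 2.
A d¹⁰ ion with only two ligands adopts a linear arrangement (sp hybridisation; no CFSE preference).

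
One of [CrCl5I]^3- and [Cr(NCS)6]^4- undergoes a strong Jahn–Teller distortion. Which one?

[Cr(NCS)6]^4-

[CrCl5I]^3-: Summing ligand charges against the −3 overall charge gives an oxidation state of +3 for chromium. Chromium is a group-6 element; Cr(III) is therefore d³. The d³ configuration leaves the e_g set evenly filled (or empty) — no strong Jahn–Teller driving force.
[Cr(NCS)6]^4-: Ligand charges: each isothiocyanate is −1. With an overall charge of −4 the chromium centre must be in the +2 oxidation state. Group 6 minus oxidation state 2 gives a d⁴ configuration. Isothiocyanate is a weak-field ligand for a first-row metal, so the complex is high-spin. The t₂g³e_g¹ (high-spin) configuration has an unevenly filled e_g set; the Jahn–Teller theorem predicts a tetragonal distortion (typically axial elongation) to lift the degeneracy.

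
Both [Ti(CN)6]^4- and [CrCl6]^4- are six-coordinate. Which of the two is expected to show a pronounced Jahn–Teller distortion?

[CrCl6]^4-

[Ti(CN)6]^4-: Each cyanide is −1; balancing the −4 overall charge requires Ti(II). Group 4 minus oxidation state 2 gives a d² configuration. The d² configuration leaves the e_g set evenly filled (or empty) — no strong Jahn–Teller driving force.
[CrCl6]^4-: Summing ligand charges against the −4 overall charge gives an oxidation state of +2 for chromium. Chromium is a group-6 element; Cr(II) is therefore d⁴. Chloride is a weak-field ligand for a first-row metal, so the complex is high-spin. The t₂g³e_g¹ (high-spin) configuration has an unevenly filled e_g set; the Jahn–Teller theorem predicts a tetragonal distortion (typically axial elongation) to lift the degeneracy.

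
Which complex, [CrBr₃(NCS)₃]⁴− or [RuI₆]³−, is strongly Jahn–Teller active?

[CrBr₃(NCS)₃]⁴−: Each bromide is −1; each isothiocyanate is −1; balancing the −4 overall charge requires Cr(II). Cr sits in group 6, so the d-electron count is 6 − 2 = 4. Bromide and isothiocyanate are weak-field ligands for a first-row metal, so the complex is high-spin. The t₂g³e_g¹ (high-spin) configuration has an unevenly filled e_g set; the Jahn–Teller theorem predicts a tetragonal distortion (typically axial elongation) to lift the degeneracy.
[RuI₆]³−: Summing ligand charges against the −3 overall charge gives an oxidation state of +3 for ruthenium. Group 8 minus oxidation state 3 gives a d⁵ configuration. A 4d ion has a large Δₒ and is invariably low-spin. The d⁵ configuration leaves the e_g set evenly filled (or empty) — no strong Jahn–Teller driving force.

[CrBr₃(NCS)₃]⁴−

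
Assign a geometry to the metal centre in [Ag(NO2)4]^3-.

Each nitro (N-bound nitrite) is −1; balancing the −3 overall charge requires Ag(I).
Ag sits in group 11, so the d-electron count is 11 − 1 = 10.
With 4 monodentate ligands the coordination number is 4.
A d¹⁰ ion has no crystal-field stabilisation preference between square planar and tetrahedral, so four ligands adopt the sterically favoured tetrahedral geometry.

tetrahedral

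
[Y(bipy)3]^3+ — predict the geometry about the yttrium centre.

Ligand charges: 2,2′-bipyridine is neutral. With an overall charge of +3 the yttrium centre must be in the +3 oxidation state.
Yttrium is a group-3 element; Y(III) is therefore d⁰.
Counting donor atoms: 3×2,2′-bipyridine (bidentate) → 6 donors. Coordination number = 6.
Six donors around a single metal centre give an octahedral coordination sphere.

octahedral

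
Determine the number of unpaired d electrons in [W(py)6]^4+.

2

Pyridine is neutral; balancing the +4 overall charge requires W(IV).
Group 6 minus oxidation state 4 gives a d² configuration.
In an octahedral field the d² configuration is t₂g²e_g⁰ (only one arrangement possible), giving 2 unpaired electrons.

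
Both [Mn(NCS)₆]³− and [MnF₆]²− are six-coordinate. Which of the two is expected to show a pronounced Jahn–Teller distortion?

[Mn(NCS)₆]³−: Ligand charges: each isothiocyanate is −1. With an overall charge of −3 the manganese centre must be in the +3 oxidation state. Group 7 minus oxidation state 3 gives a d⁴ configuration. Isothiocyanate is a weak-field ligand for a first-row metal, so the complex is high-spin. The t₂g³e_g¹ (high-spin) configuration has an unevenly filled e_g set; the Jahn–Teller theorem predicts a tetragonal distortion (typically axial elongation) to lift the degeneracy.
[MnF₆]²−: Each fluoride is −1; balancing the −2 overall charge requires Mn(IV). Manganese is a group-7 element; Mn(IV) is therefore d³. The d³ configuration leaves the e_g set evenly filled (or empty) — no strong Jahn–Teller driving force.

[Mn(NCS)₆]³−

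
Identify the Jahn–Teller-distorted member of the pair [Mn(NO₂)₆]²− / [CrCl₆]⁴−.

[CrCl₆]⁴−

[Mn(NO₂)₆]²−: Ligand charges: each nitro (N-bound nitrite) is −1. With an overall charge of −2 the manganese centre must be in the +4 oxidation state. Manganese is a group-7 element; Mn(IV) is therefore d³. The d³ configuration leaves the e_g set evenly filled (or empty) — no strong Jahn–Teller driving force.
[CrCl₆]⁴−: Summing ligand charges against the −4 overall charge gives an oxidation state of +2 for chromium. Chromium is a group-6 element; Cr(II) is therefore d⁴. Chloride is a weak-field ligand for a first-row metal, so the complex is high-spin. The t₂g³e_g¹ (high-spin) configuration has an unevenly filled e_g set; the Jahn–Teller theorem predicts a tetragonal distortion (typically axial elongation) to lift the degeneracy.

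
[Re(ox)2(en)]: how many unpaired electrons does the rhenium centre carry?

3

Each oxalate is −2; ethylenediamine is neutral; balancing the 0 overall charge requires Re(IV).
Group 7 minus oxidation state 4 gives a d³ configuration.
Counting donor atoms: 2×oxalate (bidentate) → 4 donors; 1×ethylenediamine (bidentate) → 2 donors. Coordination number = 6.
In an octahedral field the d³ configuration is t₂g³e_g⁰ (only one arrangement possible), giving 3 unpaired electrons.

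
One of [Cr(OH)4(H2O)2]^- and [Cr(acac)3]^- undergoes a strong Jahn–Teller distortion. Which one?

[Cr(acac)3]^-

[Cr(OH)4(H2O)2]^-: Summing ligand charges against the −1 overall charge gives an oxidation state of +3 for chromium. Group 6 minus oxidation state 3 gives a d³ configuration. The d³ configuration leaves the e_g set evenly filled (or empty) — no strong Jahn–Teller driving force.
[Cr(acac)3]^-: Summing ligand charges against the −1 overall charge gives an oxidation state of +2 for chromium. Chromium is a group-6 element; Cr(II) is therefore d⁴. Acetylacetonate is a weak-field ligand for a first-row metal, so the complex is high-spin. The t₂g³e_g¹ (high-spin) configuration has an unevenly filled e_g set; the Jahn–Teller theorem predicts a tetragonal distortion (typically axial elongation) to lift the degeneracy.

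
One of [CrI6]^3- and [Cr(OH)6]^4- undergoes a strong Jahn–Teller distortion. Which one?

[Cr(OH)6]^4-

[CrI6]^3-: Ligand charges: each iodide is −1. With an overall charge of −3 the chromium centre must be in the +3 oxidation state. Chromium is a group-6 element; Cr(III) is therefore d³. The d³ configuration leaves the e_g set evenly filled (or empty) — no strong Jahn–Teller driving force.
[Cr(OH)6]^4-: Summing ligand charges against the −4 overall charge gives an oxidation state of +2 for chromium. Chromium is a group-6 element; Cr(II) is therefore d⁴. Hydroxide is a weak-field ligand for a first-row metal, so the complex is high-spin. The t₂g³e_g¹ (high-spin) configuration has an unevenly filled e_g set; the Jahn–Teller theorem predicts a tetragonal distortion (typically axial elongation) to lift the degeneracy.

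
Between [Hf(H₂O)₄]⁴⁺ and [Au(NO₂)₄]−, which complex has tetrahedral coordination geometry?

For [Hf(H₂O)₄]⁴⁺: Water is neutral; balancing the +4 overall charge requires Hf(IV). Hf sits in group 4, so the d-electron count is 4 − 4 = 0. A d⁰ ion has no crystal-field stabilisation preference between square planar and tetrahedral, so four ligands adopt the sterically favoured tetrahedral geometry. → tetrahedral.
For [Au(NO₂)₄]−: Each nitro (N-bound nitrite) is −1; balancing the −1 overall charge requires Au(III). Group 11 minus oxidation state 3 gives a d⁸ configuration. A 5d d⁸ ion has a large crystal-field splitting; square planar leaves the high-energy d_{x²−y²} orbital empty and maximises CFSE. → square planar.

[Hf(H₂O)₄]⁴⁺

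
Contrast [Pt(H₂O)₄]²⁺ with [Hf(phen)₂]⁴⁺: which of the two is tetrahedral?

For [Pt(H₂O)₄]²⁺: Summing ligand charges against the +2 overall charge gives an oxidation state of +2 for platinum. Pt sits in group 10, so the d-electron count is 10 − 2 = 8. A 5d d⁸ ion has a large crystal-field splitting; square planar leaves the high-energy d_{x²−y²} orbital empty and maximises CFSE. → square planar.
For [Hf(phen)₂]⁴⁺: Summing ligand charges against the +4 overall charge gives an oxidation state of +4 for hafnium. Hafnium is a group-4 element; Hf(IV) is therefore d⁰. A d⁰ ion has no crystal-field stabilisation preference between square planar and tetrahedral, so four ligands adopt the sterically favoured tetrahedral geometry. → tetrahedral.

[Hf(phen)₂]⁴⁺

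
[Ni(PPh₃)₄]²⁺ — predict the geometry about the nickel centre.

Ligand charges: triphenylphosphine is neutral. With an overall charge of +2 the nickel centre must be in the +2 oxidation state.
Group 10 minus oxidation state 2 gives a d⁸ configuration.
With 4 monodentate ligands the coordination number is 4.
Triphenylphosphine is a strong-field ligand (high in the spectrochemical series).
A 3d d⁸ ion with strong-field ligands gains enough CFSE to favour square planar over tetrahedral.

square planar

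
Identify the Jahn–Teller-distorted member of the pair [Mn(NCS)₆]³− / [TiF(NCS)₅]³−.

[Mn(NCS)₆]³−

[Mn(NCS)₆]³−: Ligand charges: each isothiocyanate is −1. With an overall charge of −3 the manganese centre must be in the +3 oxidation state. Manganese is a group-7 element; Mn(III) is therefore d⁴. Isothiocyanate is a weak-field ligand for a first-row metal, so the complex is high-spin. The t₂g³e_g¹ (high-spin) configuration has an unevenly filled e_g set; the Jahn–Teller theorem predicts a tetragonal distortion (typically axial elongation) to lift the degeneracy.
[TiF(NCS)₅]³−: Ligand charges: each fluoride is −1; each isothiocyanate is −1. With an overall charge of −3 the titanium centre must be in the +3 oxidation state. Titanium is a group-4 element; Ti(III) is therefore d¹. The d¹ configuration leaves the e_g set evenly filled (or empty) — no strong Jahn–Teller driving force.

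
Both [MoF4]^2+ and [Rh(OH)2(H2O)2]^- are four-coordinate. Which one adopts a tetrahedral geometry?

For [MoF4]^2+: Ligand charges: each fluoride is −1. With an overall charge of +2 the molybdenum centre must be in the +6 oxidation state. Mo sits in group 6, so the d-electron count is 6 − 6 = 0. A d⁰ ion has no crystal-field stabilisation preference between square planar and tetrahedral, so four ligands adopt the sterically favoured tetrahedral geometry. → tetrahedral.
For [Rh(OH)2(H2O)2]^-: Each hydroxide is −1; water is neutral; balancing the −1 overall charge requires Rh(I). Rh sits in group 9, so the d-electron count is 9 − 1 = 8. A 4d d⁸ ion has a large crystal-field splitting; square planar leaves the high-energy d_{x²−y²} orbital empty and maximises CFSE. → square planar.

[MoF4]^2+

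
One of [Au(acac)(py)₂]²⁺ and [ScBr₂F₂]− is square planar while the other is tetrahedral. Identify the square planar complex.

For [Au(acac)(py)₂]²⁺: Ligand charges: each acetylacetonate is −1; pyridine is neutral. With an overall charge of +2 the gold centre must be in the +3 oxidation state. Au sits in group 11, so the d-electron count is 11 − 3 = 8. A 5d d⁸ ion has a large crystal-field splitting; square planar leaves the high-energy d_{x²−y²} orbital empty and maximises CFSE. → square planar.
For [ScBr₂F₂]−: Summing ligand charges against the −1 overall charge gives an oxidation state of +3 for scandium. Sc sits in group 3, so the d-electron count is 3 − 3 = 0. A d⁰ ion has no crystal-field stabilisation preference between square planar and tetrahedral, so four ligands adopt the sterically favoured tetrahedral geometry. → tetrahedral.

[Au(acac)(py)₂]²⁺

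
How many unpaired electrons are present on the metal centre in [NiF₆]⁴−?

Summing ligand charges against the −4 overall charge gives an oxidation state of +2 for nickel.
Group 10 minus oxidation state 2 gives a d⁸ configuration.
In an octahedral field the d⁸ configuration is t₂g⁶e_g² (only one arrangement possible), giving 2 unpaired electrons.

2 unpaired electrons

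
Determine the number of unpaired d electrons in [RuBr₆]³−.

Summing ligand charges against the −3 overall charge gives an oxidation state of +3 for ruthenium.
Ruthenium is a group-8 element; Ru(III) is therefore d⁵.
The spin state decides the count: a 4d ion has a large Δₒ and is invariably low-spin.
An octahedral low-spin d⁵ ion is t₂g⁵e_g⁰, giving 1 unpaired electron.

1 unpaired electron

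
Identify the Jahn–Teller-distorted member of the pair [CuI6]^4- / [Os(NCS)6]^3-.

[CuI6]^4-: Each iodide is −1; balancing the −4 overall charge requires Cu(II). Cu sits in group 11, so the d-electron count is 11 − 2 = 9. The t₂g⁶e_g³ configuration has an unevenly filled e_g set; the Jahn–Teller theorem predicts a tetragonal distortion (typically axial elongation) to lift the degeneracy.
[Os(NCS)6]^3-: Summing ligand charges against the −3 overall charge gives an oxidation state of +3 for osmium. Osmium is a group-8 element; Os(III) is therefore d⁵. A 5d ion has a large Δₒ and is invariably low-spin. The d⁵ configuration leaves the e_g set evenly filled (or empty) — no strong Jahn–Teller driving force.

[CuI6]^4-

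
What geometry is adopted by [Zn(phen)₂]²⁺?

tetrahedral

Ligand charges: 1,10-phenanthroline is neutral. With an overall charge of +2 the zinc centre must be in the +2 oxidation state.
Group 12 minus oxidation state 2 gives a d¹⁰ configuration.
Counting donor atoms: 2×1,10-phenanthroline (bidentate) → 4 donors. Coordination number = 4.
A d¹⁰ ion has no crystal-field stabilisation preference between square planar and tetrahedral, so four ligands adopt the sterically favoured tetrahedral geometry.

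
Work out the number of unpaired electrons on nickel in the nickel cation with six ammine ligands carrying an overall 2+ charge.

Summing ligand charges against the +2 overall charge gives an oxidation state of +2 for nickel.
Ni sits in group 10, so the d-electron count is 10 − 2 = 8.
In an octahedral field the d⁸ configuration is t₂g⁶e_g² (only one arrangement possible), giving 2 unpaired electrons.

2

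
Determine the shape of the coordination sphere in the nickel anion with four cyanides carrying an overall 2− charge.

square planar

Summing ligand charges against the −2 overall charge gives an oxidation state of +2 for nickel.
Nickel is a group-10 element; Ni(II) is therefore d⁸.
Coordination number: 4.
Cyanide is a strong-field ligand (high in the spectrochemical series).
A 3d d⁸ ion with strong-field ligands gains enough CFSE to favour square planar over tetrahedral.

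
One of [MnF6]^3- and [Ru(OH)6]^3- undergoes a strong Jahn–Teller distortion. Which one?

[MnF6]^3-

[MnF6]^3-: Summing ligand charges against the −3 overall charge gives an oxidation state of +3 for manganese. Mn sits in group 7, so the d-electron count is 7 − 3 = 4. Fluoride is a weak-field ligand for a first-row metal, so the complex is high-spin. The t₂g³e_g¹ (high-spin) configuration has an unevenly filled e_g set; the Jahn–Teller theorem predicts a tetragonal distortion (typically axial elongation) to lift the degeneracy.
[Ru(OH)6]^3-: Each hydroxide is −1; balancing the −3 overall charge requires Ru(III). Ruthenium is a group-8 element; Ru(III) is therefore d⁵. A 4d ion has a large Δₒ and is invariably low-spin. The d⁵ configuration leaves the e_g set evenly filled (or empty) — no strong Jahn–Teller driving force.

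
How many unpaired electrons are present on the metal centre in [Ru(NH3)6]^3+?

1 unpaired electron

Ammonia is neutral; balancing the +3 overall charge requires Ru(III).
Ru sits in group 8, so the d-electron count is 8 − 3 = 5.
The spin state decides the count: a 4d ion has a large Δₒ and is invariably low-spin.
An octahedral low-spin d⁵ ion is t₂g⁵e_g⁰, giving 1 unpaired electron.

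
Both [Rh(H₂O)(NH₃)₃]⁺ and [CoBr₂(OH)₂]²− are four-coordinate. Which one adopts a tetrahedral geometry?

For [Rh(H₂O)(NH₃)₃]⁺: Ligand charges: water is neutral; ammonia is neutral. With an overall charge of +1 the rhodium centre must be in the +1 oxidation state. Rh sits in group 9, so the d-electron count is 9 − 1 = 8. A 4d d⁸ ion has a large crystal-field splitting; square planar leaves the high-energy d_{x²−y²} orbital empty and maximises CFSE. → square planar.
For [CoBr₂(OH)₂]²−: Summing ligand charges against the −2 overall charge gives an oxidation state of +2 for cobalt. Co sits in group 9, so the d-electron count is 9 − 2 = 7. For a high-spin 3d d⁷ ion with weak-field ligands the small Δₜ gives little square-planar CFSE advantage, so four ligands adopt the sterically favoured tetrahedral geometry. → tetrahedral.

[CoBr₂(OH)₂]²−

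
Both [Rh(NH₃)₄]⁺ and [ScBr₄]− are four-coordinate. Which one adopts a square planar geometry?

For [Rh(NH₃)₄]⁺: Ammonia is neutral; balancing the +1 overall charge requires Rh(I). Rhodium is a group-9 element; Rh(I) is therefore d⁸. A 4d d⁸ ion has a large crystal-field splitting; square planar leaves the high-energy d_{x²−y²} orbital empty and maximises CFSE. → square planar.
For [ScBr₄]−: Summing ligand charges against the −1 overall charge gives an oxidation state of +3 for scandium. Scandium is a group-3 element; Sc(III) is therefore d⁰. A d⁰ ion has no crystal-field stabilisation preference between square planar and tetrahedral, so four ligands adopt the sterically favoured tetrahedral geometry. → tetrahedral.

[Rh(NH₃)₄]⁺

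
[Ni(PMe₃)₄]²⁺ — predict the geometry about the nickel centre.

Ligand charges: trimethylphosphine is neutral. With an overall charge of +2 the nickel centre must be in the +2 oxidation state.
Ni sits in group 10, so the d-electron count is 10 − 2 = 8.
With 4 monodentate ligands the coordination number is 4.
Trimethylphosphine is a strong-field ligand (high in the spectrochemical series).
A 3d d⁸ ion with strong-field ligands gains enough CFSE to favour square planar over tetrahedral.

square planar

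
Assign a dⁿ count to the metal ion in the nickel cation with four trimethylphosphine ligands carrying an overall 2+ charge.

Trimethylphosphine is neutral; balancing the +2 overall charge requires Ni(II).
Ni sits in group 10, so the d-electron count is 10 − 2 = 8.

d8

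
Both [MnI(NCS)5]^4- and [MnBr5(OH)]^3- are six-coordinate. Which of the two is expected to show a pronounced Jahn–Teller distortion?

[MnBr5(OH)]^3-

[MnI(NCS)5]^4-: Each iodide is −1; each isothiocyanate is −1; balancing the −4 overall charge requires Mn(II). Manganese is a group-7 element; Mn(II) is therefore d⁵. Iodide and isothiocyanate are weak-field ligands for a first-row metal, so the complex is high-spin. The d⁵ configuration leaves the e_g set evenly filled (or empty) — no strong Jahn–Teller driving force.
[MnBr5(OH)]^3-: Each bromide is −1; each hydroxide is −1; balancing the −3 overall charge requires Mn(III). Group 7 minus oxidation state 3 gives a d⁴ configuration. Bromide and hydroxide are weak-field ligands for a first-row metal, so the complex is high-spin. The t₂g³e_g¹ (high-spin) configuration has an unevenly filled e_g set; the Jahn–Teller theorem predicts a tetragonal distortion (typically axial elongation) to lift the degeneracy.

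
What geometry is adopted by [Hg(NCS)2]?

Summing ligand charges against the 0 overall charge gives an oxidation state of +2 for mercury.
Hg sits in group 12, so the d-electron count is 12 − 2 = 10.
With 2 monodentate ligands the coordination number is 2.
A d¹⁰ ion with only two ligands adopts a linear arrangement (sp hybridisation; no CFSE preference).

linear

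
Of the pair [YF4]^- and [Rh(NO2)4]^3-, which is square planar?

For [YF4]^-: Ligand charges: each fluoride is −1. With an overall charge of −1 the yttrium centre must be in the +3 oxidation state. Yttrium is a group-3 element; Y(III) is therefore d⁰. A d⁰ ion has no crystal-field stabilisation preference between square planar and tetrahedral, so four ligands adopt the sterically favoured tetrahedral geometry. → tetrahedral.
For [Rh(NO2)4]^3-: Each nitro (N-bound nitrite) is −1; balancing the −3 overall charge requires Rh(I). Rhodium is a group-9 element; Rh(I) is therefore d⁸. A 4d d⁸ ion has a large crystal-field splitting; square planar leaves the high-energy d_{x²−y²} orbital empty and maximises CFSE. → square planar.

[Rh(NO2)4]^3-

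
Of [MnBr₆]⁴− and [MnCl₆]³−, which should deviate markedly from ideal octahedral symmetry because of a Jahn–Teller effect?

[MnBr₆]⁴−: Ligand charges: each bromide is −1. With an overall charge of −4 the manganese centre must be in the +2 oxidation state. Manganese is a group-7 element; Mn(II) is therefore d⁵. Bromide is a weak-field ligand for a first-row metal, so the complex is high-spin. The d⁵ configuration leaves the e_g set evenly filled (or empty) — no strong Jahn–Teller driving force.
[MnCl₆]³−: Each chloride is −1; balancing the −3 overall charge requires Mn(III). Mn sits in group 7, so the d-electron count is 7 − 3 = 4. Chloride is a weak-field ligand for a first-row metal, so the complex is high-spin. The t₂g³e_g¹ (high-spin) configuration has an unevenly filled e_g set; the Jahn–Teller theorem predicts a tetragonal distortion (typically axial elongation) to lift the degeneracy.

[MnCl₆]³−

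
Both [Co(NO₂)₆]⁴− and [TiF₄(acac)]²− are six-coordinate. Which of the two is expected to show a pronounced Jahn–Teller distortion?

[Co(NO₂)₆]⁴−: Ligand charges: each nitro (N-bound nitrite) is −1. With an overall charge of −4 the cobalt centre must be in the +2 oxidation state. Cobalt is a group-9 element; Co(II) is therefore d⁷. Nitro (N-bound nitrite) is a strong-field ligand (high in the spectrochemical series) for a first-row metal, so the complex is low-spin. The t₂g⁶e_g¹ (low-spin) configuration has an unevenly filled e_g set; the Jahn–Teller theorem predicts a tetragonal distortion (typically axial elongation) to lift the degeneracy.
[TiF₄(acac)]²−: Each fluoride is −1; each acetylacetonate is −1; balancing the −2 overall charge requires Ti(III). Ti sits in group 4, so the d-electron count is 4 − 3 = 1. The d¹ configuration leaves the e_g set evenly filled (or empty) — no strong Jahn–Teller driving force.

[Co(NO₂)₆]⁴−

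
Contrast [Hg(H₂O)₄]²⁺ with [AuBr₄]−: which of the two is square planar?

[AuBr₄]−

For [Hg(H₂O)₄]²⁺: Summing ligand charges against the +2 overall charge gives an oxidation state of +2 for mercury. Mercury is a group-12 element; Hg(II) is therefore d¹⁰. A d¹⁰ ion has no crystal-field stabilisation preference between square planar and tetrahedral, so four ligands adopt the sterically favoured tetrahedral geometry. → tetrahedral.
For [AuBr₄]−: Summing ligand charges against the −1 overall charge gives an oxidation state of +3 for gold. Au sits in group 11, so the d-electron count is 11 − 3 = 8. A 5d d⁸ ion has a large crystal-field splitting; square planar leaves the high-energy d_{x²−y²} orbital empty and maximises CFSE. → square planar.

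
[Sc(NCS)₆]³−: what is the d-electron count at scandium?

Summing ligand charges against the −3 overall charge gives an oxidation state of +3 for scandium.
Sc sits in group 3, so the d-electron count is 3 − 3 = 0.

d⁰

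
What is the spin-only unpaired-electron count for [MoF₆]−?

1 unpaired electron

Summing ligand charges against the −1 overall charge gives an oxidation state of +5 for molybdenum.
Mo sits in group 6, so the d-electron count is 6 − 5 = 1.
In an octahedral field the d¹ configuration is t₂g¹e_g⁰ (only one arrangement possible), giving 1 unpaired electron.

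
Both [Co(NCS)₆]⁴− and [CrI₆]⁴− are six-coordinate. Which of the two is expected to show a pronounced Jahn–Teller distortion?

[Co(NCS)₆]⁴−: Ligand charges: each isothiocyanate is −1. With an overall charge of −4 the cobalt centre must be in the +2 oxidation state. Group 9 minus oxidation state 2 gives a d⁷ configuration. Isothiocyanate is a weak-field ligand for a first-row metal, so the complex is high-spin. The d⁷ configuration leaves the e_g set evenly filled (or empty) — no strong Jahn–Teller driving force.
[CrI₆]⁴−: Summing ligand charges against the −4 overall charge gives an oxidation state of +2 for chromium. Group 6 minus oxidation state 2 gives a d⁴ configuration. Iodide is a weak-field ligand for a first-row metal, so the complex is high-spin. The t₂g³e_g¹ (high-spin) configuration has an unevenly filled e_g set; the Jahn–Teller theorem predicts a tetragonal distortion (typically axial elongation) to lift the degeneracy.

[CrI₆]⁴−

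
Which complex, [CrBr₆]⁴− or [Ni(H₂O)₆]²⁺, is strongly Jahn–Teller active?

[CrBr₆]⁴−: Each bromide is −1; balancing the −4 overall charge requires Cr(II). Chromium is a group-6 element; Cr(II) is therefore d⁴. Bromide is a weak-field ligand for a first-row metal, so the complex is high-spin. The t₂g³e_g¹ (high-spin) configuration has an unevenly filled e_g set; the Jahn–Teller theorem predicts a tetragonal distortion (typically axial elongation) to lift the degeneracy.
[Ni(H₂O)₆]²⁺: Summing ligand charges against the +2 overall charge gives an oxidation state of +2 for nickel. Nickel is a group-10 element; Ni(II) is therefore d⁸. The d⁸ configuration leaves the e_g set evenly filled (or empty) — no strong Jahn–Teller driving force.

[CrBr₆]⁴−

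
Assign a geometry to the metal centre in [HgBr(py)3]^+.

Ligand charges: each bromide is −1; pyridine is neutral. With an overall charge of +1 the mercury centre must be in the +2 oxidation state.
Mercury is a group-12 element; Hg(II) is therefore d¹⁰.
Coordination number: 4.
A d¹⁰ ion has no crystal-field stabilisation preference between square planar and tetrahedral, so four ligands adopt the sterically favoured tetrahedral geometry.

tetrahedral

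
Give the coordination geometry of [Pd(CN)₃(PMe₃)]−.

square planar

Ligand charges: each cyanide is −1; trimethylphosphine is neutral. With an overall charge of −1 the palladium centre must be in the +2 oxidation state.
Pd sits in group 10, so the d-electron count is 10 − 2 = 8.
With 4 monodentate ligands the coordination number is 4.
A 4d d⁸ ion has a large crystal-field splitting; square planar leaves the high-energy d_{x²−y²} orbital empty and maximises CFSE.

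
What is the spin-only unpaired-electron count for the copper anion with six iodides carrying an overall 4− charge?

1

Ligand charges: each iodide is −1. With an overall charge of −4 the copper centre must be in the +2 oxidation state.
Group 11 minus oxidation state 2 gives a d⁹ configuration.
In an octahedral field the d⁹ configuration is t₂g⁶e_g³ (only one arrangement possible), giving 1 unpaired electron.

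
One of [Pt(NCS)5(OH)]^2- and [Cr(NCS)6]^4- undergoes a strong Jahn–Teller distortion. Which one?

[Cr(NCS)6]^4-

[Pt(NCS)5(OH)]^2-: Each isothiocyanate is −1; each hydroxide is −1; balancing the −2 overall charge requires Pt(IV). Group 10 minus oxidation state 4 gives a d⁶ configuration. A 5d ion has a large Δₒ and is invariably low-spin. The d⁶ configuration leaves the e_g set evenly filled (or empty) — no strong Jahn–Teller driving force.
[Cr(NCS)6]^4-: Each isothiocyanate is −1; balancing the −4 overall charge requires Cr(II). Cr sits in group 6, so the d-electron count is 6 − 2 = 4. Isothiocyanate is a weak-field ligand for a first-row metal, so the complex is high-spin. The t₂g³e_g¹ (high-spin) configuration has an unevenly filled e_g set; the Jahn–Teller theorem predicts a tetragonal distortion (typically axial elongation) to lift the degeneracy.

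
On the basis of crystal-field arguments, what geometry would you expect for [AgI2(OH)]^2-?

trigonal planar

Each iodide is −1; each hydroxide is −1; balancing the −2 overall charge requires Ag(I).
Ag sits in group 11, so the d-electron count is 11 − 1 = 10.
Coordination number: 3.
Three ligands around a d¹⁰ centre minimise repulsion in a trigonal-planar arrangement.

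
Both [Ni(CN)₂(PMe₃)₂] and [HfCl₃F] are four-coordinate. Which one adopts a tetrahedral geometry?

[HfCl₃F]

For [Ni(CN)₂(PMe₃)₂]: Ligand charges: each cyanide is −1; trimethylphosphine is neutral. With an overall charge of 0 the nickel centre must be in the +2 oxidation state. Nickel is a group-10 element; Ni(II) is therefore d⁸. Cyanide and trimethylphosphine are strong-field ligands (high in the spectrochemical series). A 3d d⁸ ion with strong-field ligands gains enough CFSE to favour square planar over tetrahedral. → square planar.
For [HfCl₃F]: Each chloride is −1; each fluoride is −1; balancing the 0 overall charge requires Hf(IV). Group 4 minus oxidation state 4 gives a d⁰ configuration. A d⁰ ion has no crystal-field stabilisation preference between square planar and tetrahedral, so four ligands adopt the sterically favoured tetrahedral geometry. → tetrahedral.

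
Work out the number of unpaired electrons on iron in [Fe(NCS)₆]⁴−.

4

Each isothiocyanate is −1; balancing the −4 overall charge requires Fe(II).
Fe sits in group 8, so the d-electron count is 8 − 2 = 6.
The spin state decides the count: Isothiocyanate is a weak-field ligand for a first-row metal, so the complex is high-spin.
An octahedral high-spin d⁶ ion is t₂g⁴e_g², giving 4 unpaired electrons.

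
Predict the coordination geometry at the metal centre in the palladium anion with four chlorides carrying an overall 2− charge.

square planar

Each chloride is −1; balancing the −2 overall charge requires Pd(II).
Group 10 minus oxidation state 2 gives a d⁸ configuration.
Coordination number: 4.
A 4d d⁸ ion has a large crystal-field splitting; square planar leaves the high-energy d_{x²−y²} orbital empty and maximises CFSE.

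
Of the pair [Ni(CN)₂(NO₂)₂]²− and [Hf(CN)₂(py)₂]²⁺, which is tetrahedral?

For [Ni(CN)₂(NO₂)₂]²−: Ligand charges: each cyanide is −1; each nitro (N-bound nitrite) is −1. With an overall charge of −2 the nickel centre must be in the +2 oxidation state. Nickel is a group-10 element; Ni(II) is therefore d⁸. Cyanide and nitro (N-bound nitrite) are strong-field ligands (high in the spectrochemical series). A 3d d⁸ ion with strong-field ligands gains enough CFSE to favour square planar over tetrahedral. → square planar.
For [Hf(CN)₂(py)₂]²⁺: Ligand charges: each cyanide is −1; pyridine is neutral. With an overall charge of +2 the hafnium centre must be in the +4 oxidation state. Hafnium is a group-4 element; Hf(IV) is therefore d⁰. A d⁰ ion has no crystal-field stabilisation preference between square planar and tetrahedral, so four ligands adopt the sterically favoured tetrahedral geometry. → tetrahedral.

[Hf(CN)₂(py)₂]²⁺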